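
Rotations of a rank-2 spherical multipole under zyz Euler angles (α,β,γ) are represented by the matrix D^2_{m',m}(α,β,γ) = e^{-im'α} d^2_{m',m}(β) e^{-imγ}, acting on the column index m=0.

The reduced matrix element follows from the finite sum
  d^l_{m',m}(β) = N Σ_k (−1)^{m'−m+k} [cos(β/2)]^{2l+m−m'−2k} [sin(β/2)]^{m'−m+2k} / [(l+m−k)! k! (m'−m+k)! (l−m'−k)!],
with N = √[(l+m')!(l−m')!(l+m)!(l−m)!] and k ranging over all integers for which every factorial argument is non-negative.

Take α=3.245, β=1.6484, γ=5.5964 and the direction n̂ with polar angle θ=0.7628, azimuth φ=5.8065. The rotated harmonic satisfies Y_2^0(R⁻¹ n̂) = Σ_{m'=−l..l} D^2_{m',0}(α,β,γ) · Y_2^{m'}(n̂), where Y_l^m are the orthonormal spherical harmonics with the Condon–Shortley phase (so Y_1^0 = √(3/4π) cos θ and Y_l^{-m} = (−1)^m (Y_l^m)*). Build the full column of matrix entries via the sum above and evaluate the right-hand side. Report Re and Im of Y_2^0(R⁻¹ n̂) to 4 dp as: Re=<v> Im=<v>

Re=0.0628 Im=0.0000

Need the full column D^2_{m',0} for m'=−2..2 at α=3.2450, β=1.6484, γ=5.5964.
cos(β/2)=0.679144, sin(β/2)=0.734005
d^2_{-2,0}: single k=2 term ⇒ +0.608692;  D = +0.595721+0.124991i
d^2_{-1,0}: k∈[1..2] ⇒ +0.563198 -0.657861 = -0.094664;  D = +0.094158+0.009771i
d^2_{0,0}: k∈[0..2] ⇒ +0.212740 -0.993990 +0.290265 = -0.490985;  D = -0.490985+0.000000i
d^2_{1,0}: k∈[0..1] ⇒ -0.563198 +0.657861 = +0.094664;  D = -0.094158+0.009771i
d^2_{2,0}: single k=0 term ⇒ +0.608692;  D = +0.595721-0.124991i
Y_2^{m'}(θ=0.7628,φ=5.8065) and Σ D·Y over m':
  (+0.5957+0.1250i)·(+0.1068+0.1504i)  (+0.0942+0.0098i)·(+0.3429+0.1771i)  (-0.4910+0.0000i)·(+0.1791+0.0000i)  (-0.0942+0.0098i)·(-0.3429+0.1771i)  (+0.5957-0.1250i)·(+0.1068-0.1504i)
Y_2^0(R⁻¹ n̂) = +0.062799+0.000000i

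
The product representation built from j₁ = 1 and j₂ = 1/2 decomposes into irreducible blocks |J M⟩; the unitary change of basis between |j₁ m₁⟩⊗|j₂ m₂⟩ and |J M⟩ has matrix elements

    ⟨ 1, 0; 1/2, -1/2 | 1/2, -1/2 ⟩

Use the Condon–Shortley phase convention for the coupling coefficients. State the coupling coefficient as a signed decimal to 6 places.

triangle: 1!·1!·0!/3! = 1/6
(j±m)!: 1!·1!·0!·1!·0!·1! = 1
prefactor² = (2J+1)·Δ·N² = 1/3
  k=0: +1/(0!·1!·1!·0!·0!·0!) = 1
Σ = 1  ⇒  CG² = 1/3·1² = 1/3
CG = +√(1/3) = +0.577350

+0.577350  (= +√(1/3))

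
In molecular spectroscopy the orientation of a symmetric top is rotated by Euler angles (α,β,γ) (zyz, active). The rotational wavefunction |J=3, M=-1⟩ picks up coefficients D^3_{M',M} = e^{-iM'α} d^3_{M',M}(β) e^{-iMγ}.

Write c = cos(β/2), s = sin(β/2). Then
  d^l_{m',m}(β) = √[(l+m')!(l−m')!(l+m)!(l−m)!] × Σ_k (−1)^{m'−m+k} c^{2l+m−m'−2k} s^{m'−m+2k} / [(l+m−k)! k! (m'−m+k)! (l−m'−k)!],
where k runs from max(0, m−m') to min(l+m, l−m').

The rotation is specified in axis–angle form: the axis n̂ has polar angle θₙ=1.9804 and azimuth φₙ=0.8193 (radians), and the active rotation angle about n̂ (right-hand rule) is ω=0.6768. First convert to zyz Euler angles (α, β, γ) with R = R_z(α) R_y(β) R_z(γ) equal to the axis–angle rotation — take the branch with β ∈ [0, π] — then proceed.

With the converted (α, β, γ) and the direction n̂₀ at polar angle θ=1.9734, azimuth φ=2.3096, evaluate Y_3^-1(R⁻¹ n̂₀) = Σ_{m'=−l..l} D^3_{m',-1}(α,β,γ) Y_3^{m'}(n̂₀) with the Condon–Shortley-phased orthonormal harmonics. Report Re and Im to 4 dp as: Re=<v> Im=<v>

Axis–angle → zyz. n̂ = (sinθₙcosφₙ, sinθₙsinφₙ, cosθₙ) = (+0.626256, +0.670226, -0.398246), ω = 0.6768.
R = I cosω + sinω [n̂]ₓ + (1−cosω) n̂n̂ᵀ gives
  R = [+0.866029, +0.341939, +0.364790; -0.156905, +0.878594, -0.451058; -0.474737, +0.333392, +0.814539]
β = atan2(√(R₁₃²+R₂₃²), R₃₃) = 0.618862; α = atan2(R₂₃, R₁₃) mod 2π = 5.392438; γ = atan2(R₃₂, −R₃₁) mod 2π = 0.612246
Need the full column D^3_{m',-1} for m'=−3..3 at α=5.3924, β=0.6189, γ=0.6122.
cos(β/2)=0.952507, sin(β/2)=0.304517
d^3_{-3,-1}: single k=2 term ⇒ +0.295624;  D = -0.138919-0.260951i
d^3_{-2,-1}: k∈[1..2] ⇒ +0.755009 -0.154336 = +0.600673;  D = +0.234769-0.552893i
d^3_{-1,-1}: k∈[0..2] ⇒ +0.746808 -0.610639 +0.046809 = +0.182978;  D = +0.175928-0.050303i
d^3_{0,-1}: k∈[0..2] ⇒ -0.827071 +0.253600 -0.008640 = -0.582110;  D = -0.476376-0.334543i
d^3_{1,-1}: k∈[0..2] ⇒ +0.457979 -0.062412 +0.000797 = +0.396364;  D = +0.026854+0.395454i
d^3_{2,-1}: k∈[0..1] ⇒ -0.154336 +0.007887 = -0.146449;  D = +0.107369-0.099595i
d^3_{3,-1}: single k=0 term ⇒ +0.030215;  D = -0.029907-0.004303i
Y_3^{m'}(θ=1.9734,φ=2.3096) and Σ D·Y over m':
  (-0.1389-0.2610i)·(+0.2595-0.1955i)  (+0.2348-0.5529i)·(+0.0315-0.3375i)  (+0.1759-0.0503i)·(+0.0465+0.0511i)  (-0.4764-0.3345i)·(+0.3264+0.0000i)  (+0.0269+0.3955i)·(-0.0465+0.0511i)  (+0.1074-0.0996i)·(+0.0315+0.3375i)  (-0.0299-0.0043i)·(-0.2595-0.1955i)
Y_3^-1(R⁻¹ n̂) = -0.388533-0.216761i

Re=-0.3885 Im=-0.2168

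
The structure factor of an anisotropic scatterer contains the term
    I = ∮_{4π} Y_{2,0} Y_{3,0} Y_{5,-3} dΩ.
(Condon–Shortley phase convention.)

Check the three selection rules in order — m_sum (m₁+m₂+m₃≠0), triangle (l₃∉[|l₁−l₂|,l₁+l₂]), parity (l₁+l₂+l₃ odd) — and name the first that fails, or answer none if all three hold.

m₁+m₂+m₃ = 0 + 0 − 3 = -3  ✗
triangle: |2−3|=1 ≤ l₃=5 ≤ 2+3=5
parity: l₁+l₂+l₃ = 10 is even

m_sum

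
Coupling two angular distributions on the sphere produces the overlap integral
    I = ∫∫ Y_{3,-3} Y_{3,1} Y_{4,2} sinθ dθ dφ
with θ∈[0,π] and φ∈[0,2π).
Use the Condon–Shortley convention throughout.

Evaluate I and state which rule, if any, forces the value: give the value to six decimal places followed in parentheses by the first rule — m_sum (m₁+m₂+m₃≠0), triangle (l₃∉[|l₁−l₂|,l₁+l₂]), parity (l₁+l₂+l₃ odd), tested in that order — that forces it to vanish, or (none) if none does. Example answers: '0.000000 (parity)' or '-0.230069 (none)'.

-0.188451 (none)

Checks pass: Σm=0; 10 even; l₃=4∈[0,6].
(2·3+1)(2·3+1)(2·4+1) = 441
Δ: 2! 4! 4! / 11! → 1/34650
sum: t=0:+1/72 t=1:−1/16 t=2:+1/72 = -5/144
3j²(3 3 4; 0 0 0) = Δ·Π!·Σ² = 2/77  (sign -1)
sum: t=2:+1/192 = 1/192
3j²(3 3 4; -3 1 2) = Δ·Π!·Σ² = 3/77  (sign +1)
combine: 4πI² = 441·2/77·3/77 = 54/121
take √, sign -1: I = -0.18845135
No selection rule forces the value: the integral is nonzero (none).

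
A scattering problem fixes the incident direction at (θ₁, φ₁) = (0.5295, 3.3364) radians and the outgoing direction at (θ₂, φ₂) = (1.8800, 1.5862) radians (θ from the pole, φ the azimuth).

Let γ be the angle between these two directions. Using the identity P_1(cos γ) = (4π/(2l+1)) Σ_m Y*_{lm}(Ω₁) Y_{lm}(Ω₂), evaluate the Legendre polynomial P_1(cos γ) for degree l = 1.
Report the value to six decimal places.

-0.348487

Term-by-term m-sum for l=1 (normalisation 4π/3 = 4.188790):
  m=-1: Y*=(-0.171209, -0.033781)  Y=(-0.005069, -0.329070)  product (-0.010248, 0.056511)
  m=+0: Y*=(0.421693, -0.000000)  Y=(-0.148682, 0.000000)  product (-0.062698, 0.000000)
  m=+1: Y*=(0.171209, -0.033781)  Y=(0.005069, -0.329070)  product (-0.010248, -0.056511)
Σ over m = (-0.083195, 0.000000); ×(4π/3) → (-0.348487, 0.000000). Real part: -0.348487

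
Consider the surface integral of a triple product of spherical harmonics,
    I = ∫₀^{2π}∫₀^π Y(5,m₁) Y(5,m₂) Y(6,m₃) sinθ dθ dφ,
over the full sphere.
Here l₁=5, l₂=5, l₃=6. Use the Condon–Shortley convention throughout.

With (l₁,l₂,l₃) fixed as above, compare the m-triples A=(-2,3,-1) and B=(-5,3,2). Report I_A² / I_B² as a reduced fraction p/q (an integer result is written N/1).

1/75

Same 5,5,6: normalisation and zero-m 3j drop out of the ratio.
A: Δ: 4! 6! 6! / 17! → 1/28588560; sum: t=2:+1/345600 t=3:−1/34560 t=4:+1/41472 = -1/518400; 3j²(5 5 6; -2 3 -1) = Δ·Π!·Σ² = 7/36465  (sign +1)
B: Δ: 4! 6! 6! / 17! → 1/28588560; sum: t=4:+1/829440 = 1/829440; 3j²(5 5 6; -5 3 2) = Δ·Π!·Σ² = 35/2431  (sign +1)
I_A²/I_B² = (7/36465)/(35/2431) = 1/75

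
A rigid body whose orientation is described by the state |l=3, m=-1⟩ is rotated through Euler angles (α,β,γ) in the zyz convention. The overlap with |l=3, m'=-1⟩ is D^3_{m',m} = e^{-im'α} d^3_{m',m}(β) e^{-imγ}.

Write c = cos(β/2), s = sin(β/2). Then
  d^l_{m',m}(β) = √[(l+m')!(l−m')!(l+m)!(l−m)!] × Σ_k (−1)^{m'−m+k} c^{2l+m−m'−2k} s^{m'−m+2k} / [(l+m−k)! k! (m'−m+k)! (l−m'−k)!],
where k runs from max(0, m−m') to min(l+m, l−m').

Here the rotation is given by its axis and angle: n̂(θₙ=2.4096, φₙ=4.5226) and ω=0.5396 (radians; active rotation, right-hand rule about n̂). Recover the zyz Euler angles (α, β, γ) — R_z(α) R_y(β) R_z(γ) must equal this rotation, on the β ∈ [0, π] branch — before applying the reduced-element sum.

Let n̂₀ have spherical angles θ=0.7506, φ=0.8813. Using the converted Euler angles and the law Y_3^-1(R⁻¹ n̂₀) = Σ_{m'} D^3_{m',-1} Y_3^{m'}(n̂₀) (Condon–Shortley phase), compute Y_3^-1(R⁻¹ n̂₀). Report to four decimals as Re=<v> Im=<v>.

Re=0.1251 Im=-0.1894

Axis–angle → zyz. n̂ = (sinθₙcosφₙ, sinθₙsinφₙ, cosθₙ) = (-0.126086, -0.656352, -0.743844), ω = 0.5396.
R = I cosω + sinω [n̂]ₓ + (1−cosω) n̂n̂ᵀ gives
  R = [+0.860173, +0.393940, -0.323903; -0.370423, +0.919125, +0.134152; +0.350555, +0.004588, +0.936531]
β = atan2(√(R₁₃²+R₂₃²), R₃₃) = 0.358196; α = atan2(R₂₃, R₁₃) mod 2π = 2.748929; γ = atan2(R₃₂, −R₃₁) mod 2π = 3.128507
Need the full column D^3_{m',-1} for m'=−3..3 at α=2.7489, β=0.3582, γ=3.1285.
cos(β/2)=0.984005, sin(β/2)=0.178142
d^3_{-3,-1}: single k=2 term ⇒ +0.115230;  D = +0.042711-0.107022i
d^3_{-2,-1}: k∈[1..2] ⇒ +0.519700 -0.034066 = +0.485634;  D = -0.338896+0.347835i
d^3_{-1,-1}: k∈[0..2] ⇒ +0.907786 -0.238019 +0.005851 = +0.675617;  D = +0.620762-0.266671i
d^3_{0,-1}: k∈[0..2] ⇒ -0.569302 +0.055976 -0.000612 = -0.513938;  D = +0.513894-0.006725i
d^3_{1,-1}: k∈[0..2] ⇒ +0.178514 -0.007801 +0.000032 = +0.170745;  D = +0.158592+0.063266i
d^3_{2,-1}: k∈[0..1] ⇒ -0.034066 +0.000558 = -0.033508;  D = +0.024003+0.023380i
d^3_{3,-1}: single k=0 term ⇒ +0.003777;  D = +0.001491+0.003470i
Y_3^{m'}(θ=0.7506,φ=0.8813) and Σ D·Y over m':
  (+0.0427-0.1070i)·(-0.1163-0.0632i)  (-0.3389+0.3478i)·(-0.0663-0.3413i)  (+0.6208-0.2667i)·(+0.2347-0.2847i)  (+0.5139-0.0067i)·(-0.0890+0.0000i)  (+0.1586+0.0633i)·(-0.2347-0.2847i)  (+0.0240+0.0234i)·(-0.0663+0.3413i)  (+0.0015+0.0035i)·(+0.1163-0.0632i)
Y_3^-1(R⁻¹ n̂) = +0.125108-0.189398i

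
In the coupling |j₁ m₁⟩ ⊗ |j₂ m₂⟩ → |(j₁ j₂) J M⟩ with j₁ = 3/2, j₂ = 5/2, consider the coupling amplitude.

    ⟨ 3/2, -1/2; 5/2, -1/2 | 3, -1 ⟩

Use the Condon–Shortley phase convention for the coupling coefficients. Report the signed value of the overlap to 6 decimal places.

triangle: 1!×2!×4!/8! = 48/40320
(j±m)!: 1!×2!×2!×3!×2!×4! = 1152
prefactor² = (2J+1)×Δ×N² = 48/5
  k=0: +1/(0!×1!×2!×2!×0!×2!) = 1/8
  k=1: −1/(1!×0!×1!×1!×1!×3!) = -1/6
Σ = -1/24  ⇒  CG² = 48/5×(-1/24)² = 1/60
CG = −√(1/60) = -0.129099

−√(1/60) = -0.129099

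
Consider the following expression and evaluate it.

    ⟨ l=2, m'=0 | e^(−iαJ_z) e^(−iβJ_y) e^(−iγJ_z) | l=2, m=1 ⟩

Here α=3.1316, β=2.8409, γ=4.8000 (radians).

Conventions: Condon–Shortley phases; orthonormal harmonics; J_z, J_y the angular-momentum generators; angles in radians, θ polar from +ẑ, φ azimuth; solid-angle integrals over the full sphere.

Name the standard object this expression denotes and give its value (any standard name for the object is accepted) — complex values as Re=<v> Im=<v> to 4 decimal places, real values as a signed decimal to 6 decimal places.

Wigner D-matrix element, Re=-0.0303 Im=-0.3451

This is a Wigner D-matrix element — the rotation-matrix element ⟨l m'| R(α,β,γ) |l m⟩ in the angular-momentum basis.
Split into d^2_{0,1}(β=2.8409) × two z-phases.
With c≡cos(β/2)=0.149781 and s≡sin(β/2)=0.988719, N=[2·2·6·1]^{1/2}=4.898979
k: max(0,(1)−(0))=1 … min(2+(1),2−(0))=2
  k=1: (−1)^0·4.8990/(2)·0.1498^3·0.9887^1 = +0.008138
  k=2: (−1)^1·4.8990/(2)·0.1498^1·0.9887^3 = -0.354609
d^2_{0,1}(2.8409) = +0.008138 -0.354609 = -0.346471
D = (+1.000000+0.000000i)·(-0.346471)·(+0.087499+0.996165i) = -0.030316-0.345142i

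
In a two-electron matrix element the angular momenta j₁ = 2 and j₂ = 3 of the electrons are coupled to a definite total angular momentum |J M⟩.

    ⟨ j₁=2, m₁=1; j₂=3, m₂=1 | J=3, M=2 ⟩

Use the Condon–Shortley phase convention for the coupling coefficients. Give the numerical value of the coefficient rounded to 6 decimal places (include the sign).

-0.500000  (= −√(1/4))

triangle: 2!×2!×4!/9! = 96/362880
(j±m)!: 3!×1!×4!×2!×5!×1! = 34560
prefactor² = (2J+1)×Δ×N² = 64
  k=0: +1/(0!×2!×1!×4!×1!×0!) = 1/48
  k=1: −1/(1!×1!×0!×3!×2!×1!) = -1/12
Σ = -1/16  ⇒  CG² = 64×(-1/16)² = 1/4
CG = −√(1/4) = -0.500000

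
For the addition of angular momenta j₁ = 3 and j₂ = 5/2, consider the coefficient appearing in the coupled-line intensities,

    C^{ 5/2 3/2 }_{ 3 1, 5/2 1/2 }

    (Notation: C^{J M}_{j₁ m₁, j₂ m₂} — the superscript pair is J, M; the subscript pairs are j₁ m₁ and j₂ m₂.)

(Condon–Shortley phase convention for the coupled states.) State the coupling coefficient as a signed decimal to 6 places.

j₁+j₂−J=3  J+j₁−j₂=3  J−j₁+j₂=2  j₁+j₂+J+1=9
(j₁±m₁, j₂±m₂, J±M) = (4,2,3,2,4,1)
P² = 576/35
sum k=1..2:
  [1] −1/8 = -1/8
  [2] +1/12 = 1/12
S = -1/24
C² = P²·S² = 1/35 ; C = -0.169031

-0.169031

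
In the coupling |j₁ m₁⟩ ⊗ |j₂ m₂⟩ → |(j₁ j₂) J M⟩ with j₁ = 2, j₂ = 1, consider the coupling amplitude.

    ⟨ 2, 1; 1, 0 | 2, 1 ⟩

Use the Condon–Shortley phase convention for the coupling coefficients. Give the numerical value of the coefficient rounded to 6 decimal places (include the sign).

+0.408248  (= +√(1/6))

triangle: 1!·3!·1!/6! = 6/720
(j±m)!: 3!·1!·1!·1!·3!·1! = 36
prefactor² = (2J+1)·Δ·N² = 3/2
  k=0: +1/(0!·1!·1!·1!·2!·0!) = 1/2
  k=1: −1/(1!·0!·0!·0!·3!·1!) = -1/6
Σ = 1/3  ⇒  CG² = 3/2·(1/3)² = 1/6
CG = +√(1/6) = +0.408248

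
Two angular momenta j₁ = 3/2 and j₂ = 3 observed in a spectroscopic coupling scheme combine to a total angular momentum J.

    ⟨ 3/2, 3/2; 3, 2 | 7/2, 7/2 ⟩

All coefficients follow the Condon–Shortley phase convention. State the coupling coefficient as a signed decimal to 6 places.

+√(1/3) ≈ +0.577350

j₁+j₂−J=1  J+j₁−j₂=2  J−j₁+j₂=5  j₁+j₂+J+1=9
(j₁±m₁, j₂±m₂, J±M) = (3,0,5,1,7,0)
P² = 19200
sum k=0..0:
  [0] +1/240 = 1/240
S = 1/240
C² = P²·S² = 1/3 ; C = +0.577350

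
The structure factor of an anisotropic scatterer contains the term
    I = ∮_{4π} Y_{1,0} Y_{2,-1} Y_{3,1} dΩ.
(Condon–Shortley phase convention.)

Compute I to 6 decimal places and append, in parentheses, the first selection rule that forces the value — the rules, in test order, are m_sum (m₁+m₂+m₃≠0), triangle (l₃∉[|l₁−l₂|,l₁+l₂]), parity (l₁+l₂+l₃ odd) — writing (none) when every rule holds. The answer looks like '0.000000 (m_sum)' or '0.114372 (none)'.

m-sum 0 ✓  L=6 even ✓  1≤3≤3 ✓
Π(2lᵢ+1) = 3×5×7 = 105
triangle coeff Δ(1,2,3) = 1/105
Σ_t [0,0]: t=0:+1/4 = 1/4
(3j)²=3/35 [(1 2 3; 0 0 0)], sign=-1
Σ_t [0,0]: t=0:+1/6 = 1/6
(3j)²=8/105 [(1 2 3; 0 -1 1)], sign=+1
⇒ 4πI² = 24/35
I = (-1)√(24/35/(4π)) = -0.23359668
No selection rule forces the value: the integral is nonzero (none).

-0.233597 (none)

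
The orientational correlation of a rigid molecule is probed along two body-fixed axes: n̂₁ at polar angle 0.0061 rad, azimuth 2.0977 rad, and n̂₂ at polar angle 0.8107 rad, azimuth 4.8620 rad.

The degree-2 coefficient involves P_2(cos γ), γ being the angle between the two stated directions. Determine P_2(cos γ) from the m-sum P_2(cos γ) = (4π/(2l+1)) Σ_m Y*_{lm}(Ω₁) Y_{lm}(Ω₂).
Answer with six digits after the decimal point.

0.203567

Addition theorem: P_2(cos γ) = (4π/5) Σ_m Y*_{lm}(Ω₁) Y_{lm}(Ω₂), m = −2…2:
  [-2]  conj(Y_{2,-2})(Ω₁) = (-0.000007, -0.000012) ; Y_{2,-2}(Ω₂) = (-0.193890, 0.059812) ; Δ = (0.000002, 0.000002)
  [-1]  conj(Y_{2,-1})(Ω₁) = (-0.002370, 0.004073) ; Y_{2,-1}(Ω₂) = (0.057502, 0.381470) ; Δ = (-0.001690, -0.000670)
  [+0]  conj(Y_{2,0})(Ω₁) = (0.630748, -0.000000) ; Y_{2,0}(Ω₂) = (0.133766, 0.000000) ; Δ = (0.084373, 0.000000)
  [+1]  conj(Y_{2,1})(Ω₁) = (0.002370, 0.004073) ; Y_{2,1}(Ω₂) = (-0.057502, 0.381470) ; Δ = (-0.001690, 0.000670)
  [+2]  conj(Y_{2,2})(Ω₁) = (-0.000007, 0.000012) ; Y_{2,2}(Ω₂) = (-0.193890, -0.059812) ; Δ = (0.000002, -0.000002)
Accumulated sum (0.080997, 0.000000); after 4π/(2l+1) scaling, (0.203567, 0.000000) ⇒ P_2 = 0.203567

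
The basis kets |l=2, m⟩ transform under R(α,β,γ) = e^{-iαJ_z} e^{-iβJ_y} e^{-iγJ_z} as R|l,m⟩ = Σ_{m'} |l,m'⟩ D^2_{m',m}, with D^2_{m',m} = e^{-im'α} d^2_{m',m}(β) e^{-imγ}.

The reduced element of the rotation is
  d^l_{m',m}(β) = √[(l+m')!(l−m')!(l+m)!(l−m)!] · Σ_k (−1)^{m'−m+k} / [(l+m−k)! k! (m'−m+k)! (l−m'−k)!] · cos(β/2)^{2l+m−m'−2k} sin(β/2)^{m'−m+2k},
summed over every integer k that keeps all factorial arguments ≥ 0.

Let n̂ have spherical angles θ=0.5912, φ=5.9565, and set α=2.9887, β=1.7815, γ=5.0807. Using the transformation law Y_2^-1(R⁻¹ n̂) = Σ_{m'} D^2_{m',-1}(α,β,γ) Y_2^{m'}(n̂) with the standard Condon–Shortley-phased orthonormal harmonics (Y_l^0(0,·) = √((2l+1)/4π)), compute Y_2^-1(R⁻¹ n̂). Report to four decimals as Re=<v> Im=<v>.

Re=0.1871 Im=-0.3379

Need the full column D^2_{m',-1} for m'=−2..2 at α=2.9887, β=1.7815, γ=5.0807.
cos(β/2)=0.628829, sin(β/2)=0.777544
d^2_{-2,-1}: single k=1 term ⇒ +0.386681;  D = +0.024162-0.385925i
d^2_{-1,-1}: k∈[0..1] ⇒ +0.156362 -0.717193 = -0.560831;  D = +0.119881-0.547869i
d^2_{0,-1}: k∈[0..1] ⇒ -0.473585 +0.724073 = +0.250488;  D = +0.090186-0.233689i
d^2_{1,-1}: k∈[0..1] ⇒ +0.717193 -0.365510 = +0.351683;  D = -0.175112+0.304987i
d^2_{2,-1}: single k=0 term ⇒ -0.591203;  D = -0.369024+0.461890i
Y_2^{m'}(θ=0.5912,φ=5.9565) and Σ D·Y over m':
  (+0.0242-0.3859i)·(+0.0953+0.0729i)  (+0.1199-0.5479i)·(+0.3386+0.1147i)  (+0.0902-0.2337i)·(+0.3369+0.0000i)  (-0.1751+0.3050i)·(-0.3386+0.1147i)  (-0.3690+0.4619i)·(+0.0953-0.0729i)
Y_2^-1(R⁻¹ n̂) = +0.187109-0.337912i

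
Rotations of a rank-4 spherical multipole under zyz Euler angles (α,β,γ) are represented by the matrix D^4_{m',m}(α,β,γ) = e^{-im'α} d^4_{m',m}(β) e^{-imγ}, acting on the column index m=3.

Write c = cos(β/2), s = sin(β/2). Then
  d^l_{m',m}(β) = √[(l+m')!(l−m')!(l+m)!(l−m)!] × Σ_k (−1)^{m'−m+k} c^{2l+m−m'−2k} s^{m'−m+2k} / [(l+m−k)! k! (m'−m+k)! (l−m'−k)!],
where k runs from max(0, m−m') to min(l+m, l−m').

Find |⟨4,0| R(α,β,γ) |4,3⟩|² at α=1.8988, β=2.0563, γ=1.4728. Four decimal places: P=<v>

Split into d^4_{0,3}(β=2.0563) × two z-phases.
Half-angle: c=0.516404, s=0.856345. N=√(24·24·5040·1)=1703.830978
The bounds max(0,m−m')=3 and min(l+m,l−m')=4 give 2 terms
  k=3: (−1)^0·1703.8310/(144)·0.5164^5·0.8563^3 = +0.272872
  k=4: (−1)^1·1703.8310/(144)·0.5164^3·0.8563^5 = -0.750372
d^4_{0,3}(2.0563) = +0.272872 -0.750372 = -0.477501
|D^4_{0,3}|² = |d^4_{0,3}(β)|² = (-0.477501)² = 0.228007 (the z-rotation phases have unit modulus)

P=0.2280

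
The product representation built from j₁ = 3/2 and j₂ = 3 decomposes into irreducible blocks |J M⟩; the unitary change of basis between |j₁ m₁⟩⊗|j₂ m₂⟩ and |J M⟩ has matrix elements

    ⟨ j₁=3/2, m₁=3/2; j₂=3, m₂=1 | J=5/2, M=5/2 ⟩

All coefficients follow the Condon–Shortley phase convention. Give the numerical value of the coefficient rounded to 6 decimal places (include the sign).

+0.327327

j₁+j₂−J=2  J+j₁−j₂=1  J−j₁+j₂=4  j₁+j₂+J+1=8
(j₁±m₁, j₂±m₂, J±M) = (3,0,4,2,5,0)
P² = 1728/7
sum k=0..0:
  [0] +1/48 = 1/48
S = 1/48
C² = P²·S² = 3/28 ; C = +0.327327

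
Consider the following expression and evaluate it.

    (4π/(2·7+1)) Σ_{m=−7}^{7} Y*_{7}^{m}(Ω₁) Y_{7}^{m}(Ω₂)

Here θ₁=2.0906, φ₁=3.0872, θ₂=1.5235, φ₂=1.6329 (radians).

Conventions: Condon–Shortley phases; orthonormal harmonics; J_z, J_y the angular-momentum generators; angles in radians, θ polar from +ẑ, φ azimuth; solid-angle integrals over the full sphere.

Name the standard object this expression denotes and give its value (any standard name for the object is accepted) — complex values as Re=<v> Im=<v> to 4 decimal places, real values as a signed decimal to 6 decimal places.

Legendre polynomial (addition theorem), -0.160090

This sum is the spherical-harmonic addition theorem: it equals the Legendre polynomial P_l(cos γ) of the angle γ between the two directions.
Expand P_7 via completeness: Σ_{m} conj(Y_{7,m}) at Ω₁ times Y_{7,m} at Ω₂ —
  term(m=-7) = -0.06701 - 0.06309j   from Y*(Ω₁)=-0.17222 + 0.06894j, Y(Ω₂)=0.20895 + 0.44999j
  term(m=-6) = 0.02672 - 0.02246j   from Y*(Ω₁)=-0.37626 + 0.12735j, Y(Ω₂)=-0.08184 + 0.03199j
  term(m=-5) = -0.07774 - 0.11801j   from Y*(Ω₁)=-0.38422 + 0.10715j, Y(Ω₂)=0.10825 + 0.33734j
  term(m=-4) = 0.00393 - 0.00198j   from Y*(Ω₁)=-0.04188 + 0.00926j, Y(Ω₂)=-0.09947 + 0.02523j
  term(m=-3) = 0.03568 + 0.09790j   from Y*(Ω₁)=0.32680 - 0.05380j, Y(Ω₂)=0.05827 + 0.30915j
  term(m=-2) = -0.02130 + 0.00506j   from Y*(Ω₁)=0.19988 - 0.02183j, Y(Ω₂)=-0.10806 + 0.01349j
  term(m=-1) = -0.00893 - 0.07628j   from Y*(Ω₁)=-0.25568 + 0.01392j, Y(Ω₂)=0.01861 + 0.29934j
  term(m=+0) = 0.02620 + 0.00000j   from Y*(Ω₁)=-0.23661 + 0.00000j, Y(Ω₂)=-0.11073 + 0.00000j
  term(m=+1) = -0.00893 + 0.07628j   from Y*(Ω₁)=0.25568 + 0.01392j, Y(Ω₂)=-0.01861 + 0.29934j
  term(m=+2) = -0.02130 - 0.00506j   from Y*(Ω₁)=0.19988 + 0.02183j, Y(Ω₂)=-0.10806 - 0.01349j
  term(m=+3) = 0.03568 - 0.09790j   from Y*(Ω₁)=-0.32680 - 0.05380j, Y(Ω₂)=-0.05827 + 0.30915j
  term(m=+4) = 0.00393 + 0.00198j   from Y*(Ω₁)=-0.04188 - 0.00926j, Y(Ω₂)=-0.09947 - 0.02523j
  term(m=+5) = -0.07774 + 0.11801j   from Y*(Ω₁)=0.38422 + 0.10715j, Y(Ω₂)=-0.10825 + 0.33734j
  term(m=+6) = 0.02672 + 0.02246j   from Y*(Ω₁)=-0.37626 - 0.12735j, Y(Ω₂)=-0.08184 - 0.03199j
  term(m=+7) = -0.06701 + 0.06309j   from Y*(Ω₁)=0.17222 + 0.06894j, Y(Ω₂)=-0.20895 + 0.44999j
Accumulated sum -0.19109 + 0.00000j; after 4π/(2l+1) scaling, -0.16009 + 0.00000j ⇒ P_7 = -0.160090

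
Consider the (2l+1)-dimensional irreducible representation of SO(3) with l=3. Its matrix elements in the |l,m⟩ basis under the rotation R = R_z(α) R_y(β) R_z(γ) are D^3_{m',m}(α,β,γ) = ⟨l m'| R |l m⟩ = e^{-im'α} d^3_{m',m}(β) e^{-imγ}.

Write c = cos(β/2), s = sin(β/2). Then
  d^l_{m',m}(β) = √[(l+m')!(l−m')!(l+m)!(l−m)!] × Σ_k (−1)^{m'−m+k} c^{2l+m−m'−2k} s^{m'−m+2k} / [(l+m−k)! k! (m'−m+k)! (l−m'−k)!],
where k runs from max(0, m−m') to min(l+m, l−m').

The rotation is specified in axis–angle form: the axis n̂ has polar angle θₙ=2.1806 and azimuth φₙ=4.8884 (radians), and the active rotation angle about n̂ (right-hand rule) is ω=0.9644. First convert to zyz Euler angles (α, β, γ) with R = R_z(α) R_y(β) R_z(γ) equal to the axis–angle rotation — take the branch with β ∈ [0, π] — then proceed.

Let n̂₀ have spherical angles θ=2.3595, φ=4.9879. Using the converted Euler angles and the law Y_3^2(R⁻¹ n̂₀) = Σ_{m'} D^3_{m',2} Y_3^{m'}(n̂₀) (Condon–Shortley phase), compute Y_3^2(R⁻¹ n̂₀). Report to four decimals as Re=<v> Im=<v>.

Axis–angle → zyz. n̂ = (sinθₙcosφₙ, sinθₙsinφₙ, cosθₙ) = (+0.143543, -0.807095, -0.572707), ω = 0.9644.
R = I cosω + sinω [n̂]ₓ + (1−cosω) n̂n̂ᵀ gives
  R = [+0.578772, +0.420770, -0.698553; -0.520424, +0.850072, +0.080850; +0.627839, +0.316750, +0.710976]
β = atan2(√(R₁₃²+R₂₃²), R₃₃) = 0.779911; α = atan2(R₂₃, R₁₃) mod 2π = 3.026367; γ = atan2(R₃₂, −R₃₁) mod 2π = 2.674345
Need the full column D^3_{m',2} for m'=−3..3 at α=3.0264, β=0.7799, γ=2.6743.
cos(β/2)=0.924926, sin(β/2)=0.380147
d^3_{-3,2}: single k=5 term ⇒ +0.017986;  D = -0.014957-0.009989i
d^3_{-2,2}: k∈[4..5] ⇒ +0.089329 -0.003018 = +0.086311;  D = +0.065789+0.055869i
d^3_{-1,2}: k∈[3..4] ⇒ +0.274920 -0.023220 = +0.251700;  D = -0.171849-0.183904i
d^3_{0,2}: k∈[2..3] ⇒ +0.579285 -0.097855 = +0.481430;  D = +0.286077+0.387214i
d^3_{1,2}: k∈[1..2] ⇒ +0.813742 -0.274920 = +0.538822;  D = -0.268232-0.467312i
d^3_{2,2}: k∈[0..1] ⇒ +0.626098 -0.528812 = +0.097286;  D = +0.038408+0.089383i
d^3_{3,2}: single k=0 term ⇒ -0.630322;  D = +0.180618+0.603890i
Y_3^{m'}(θ=2.3595,φ=4.9879) and Σ D·Y over m':
  (-0.0150-0.0100i)·(-0.1074-0.0989i)  (+0.0658+0.0559i)·(+0.3068-0.1885i)  (-0.1718-0.1839i)·(+0.0940+0.3324i)  (+0.2861+0.3872i)·(+0.1280+0.0000i)  (-0.2682-0.4673i)·(-0.0940+0.3324i)  (+0.0384+0.0894i)·(+0.3068+0.1885i)  (+0.1806+0.6039i)·(+0.1074-0.0989i)
Y_3^2(R⁻¹ n̂) = +0.367552+0.018880i

Re=0.3676 Im=0.0189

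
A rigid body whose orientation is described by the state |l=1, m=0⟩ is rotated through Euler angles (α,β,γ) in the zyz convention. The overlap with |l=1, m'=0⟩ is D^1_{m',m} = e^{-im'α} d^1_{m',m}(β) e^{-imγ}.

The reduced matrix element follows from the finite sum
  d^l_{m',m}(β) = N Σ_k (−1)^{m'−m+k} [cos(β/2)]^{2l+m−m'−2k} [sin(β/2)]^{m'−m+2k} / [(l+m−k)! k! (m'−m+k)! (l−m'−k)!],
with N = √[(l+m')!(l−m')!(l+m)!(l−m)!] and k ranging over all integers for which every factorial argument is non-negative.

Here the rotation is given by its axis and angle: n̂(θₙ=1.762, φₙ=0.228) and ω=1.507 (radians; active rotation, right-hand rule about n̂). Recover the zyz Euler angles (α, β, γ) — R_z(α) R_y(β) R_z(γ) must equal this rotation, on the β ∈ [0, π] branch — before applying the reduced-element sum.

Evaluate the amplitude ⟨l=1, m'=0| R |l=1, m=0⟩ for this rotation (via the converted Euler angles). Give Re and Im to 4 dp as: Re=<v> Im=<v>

Axis–angle → zyz. n̂ = (sinθₙcosφₙ, sinθₙsinφₙ, cosθₙ) = (+0.956368, +0.221911, -0.190041), ω = 1.5070.
R = I cosω + sinω [n̂]ₓ + (1−cosω) n̂n̂ᵀ gives
  R = [+0.920082, +0.388352, +0.051297; +0.009044, +0.109858, -0.993906; -0.391621, +0.914939, +0.097566]
β = atan2(√(R₁₃²+R₂₃²), R₃₃) = 1.473075; α = atan2(R₂₃, R₁₃) mod 2π = 4.763955; γ = atan2(R₃₂, −R₃₁) mod 2π = 1.166362
Split into d^1_{0,0}(β=1.4731) × two z-phases.
c=cos(1.473075/2)=0.740799, s=sin(1.473075/2)=0.671727; N=√[1·1·1·1]=1.000000
k: max(0,(0)−(0))=0 … min(1+(0),1−(0))=1
  k=0: (−1)^0·1.0000/(1)·0.7408^2·0.6717^0 = +0.548783
  k=1: (−1)^1·1.0000/(1)·0.7408^0·0.6717^2 = -0.451217
d^1_{0,0}(1.4731) = +0.548783 -0.451217 = +0.097566
D = (+1.000000+0.000000i)·(+0.097566)·(+1.000000+0.000000i) = +0.097566+0.000000i

Re=0.0976 Im=0.0000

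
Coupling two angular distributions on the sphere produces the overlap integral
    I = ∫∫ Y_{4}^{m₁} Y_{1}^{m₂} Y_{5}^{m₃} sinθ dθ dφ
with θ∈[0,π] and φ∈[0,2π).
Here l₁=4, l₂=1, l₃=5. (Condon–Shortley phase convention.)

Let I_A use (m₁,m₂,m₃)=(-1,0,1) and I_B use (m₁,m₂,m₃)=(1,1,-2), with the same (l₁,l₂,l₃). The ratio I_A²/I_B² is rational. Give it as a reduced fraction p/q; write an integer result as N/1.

Same 4,1,5: normalisation and zero-m 3j drop out of the ratio.
A: Δ: 0! 8! 2! / 11! → 1/495; sum: t=0:+1/720 = 1/720; 3j²(4 1 5; -1 0 1) = Δ·Π!·Σ² = 8/165  (sign +1)
B: Δ: 0! 8! 2! / 11! → 1/495; sum: t=0:+1/1440 = 1/1440; 3j²(4 1 5; 1 1 -2) = Δ·Π!·Σ² = 7/165  (sign -1)
I_A²/I_B² = (8/165)/(7/165) = 8/7

8/7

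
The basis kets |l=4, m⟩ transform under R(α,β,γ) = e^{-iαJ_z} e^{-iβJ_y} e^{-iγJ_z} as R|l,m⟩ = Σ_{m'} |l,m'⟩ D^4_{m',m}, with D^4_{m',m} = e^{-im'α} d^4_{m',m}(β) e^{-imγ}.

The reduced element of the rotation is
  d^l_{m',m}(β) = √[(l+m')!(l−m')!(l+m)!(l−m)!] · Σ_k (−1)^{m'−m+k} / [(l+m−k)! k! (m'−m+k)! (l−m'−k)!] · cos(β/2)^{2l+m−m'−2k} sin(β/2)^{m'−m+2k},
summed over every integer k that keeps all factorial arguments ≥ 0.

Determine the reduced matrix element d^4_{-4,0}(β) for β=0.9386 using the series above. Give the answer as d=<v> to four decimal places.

d^4_{-4,0}(β=0.9386) via the finite sum:
With c≡cos(β/2)=0.891885 and s≡sin(β/2)=0.452262, N=[1·40320·24·24]^{1/2}=4819.161753
k: max(0,(0)−(-4))=4 … min(4+(0),4−(-4))=4
  k=4: (−1)^0·4819.1618/(576)·0.8919^4·0.4523^4 = +0.221486
d^4_{-4,0}(0.9386) = +0.221486

d=0.2215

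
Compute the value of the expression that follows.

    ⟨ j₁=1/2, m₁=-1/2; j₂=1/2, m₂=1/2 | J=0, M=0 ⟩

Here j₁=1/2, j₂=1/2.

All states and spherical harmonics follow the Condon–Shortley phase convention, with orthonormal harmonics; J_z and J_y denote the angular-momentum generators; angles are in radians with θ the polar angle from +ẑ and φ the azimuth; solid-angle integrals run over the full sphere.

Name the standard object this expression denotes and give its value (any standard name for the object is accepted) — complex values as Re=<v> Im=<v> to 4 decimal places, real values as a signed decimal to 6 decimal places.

This is a Clebsch–Gordan (vector-coupling) coefficient.
√[1·1!0!0!/2! · 0!1!1!0!0!0!] = √(1/2)
  +(−1)^1/∏(1,0,0,0,0,0)! = -1  (running -1)
⟨..|..⟩ = √(1/2)·(-1) = -0.707107

Clebsch–Gordan coefficient, −√(1/2) ≈ -0.707107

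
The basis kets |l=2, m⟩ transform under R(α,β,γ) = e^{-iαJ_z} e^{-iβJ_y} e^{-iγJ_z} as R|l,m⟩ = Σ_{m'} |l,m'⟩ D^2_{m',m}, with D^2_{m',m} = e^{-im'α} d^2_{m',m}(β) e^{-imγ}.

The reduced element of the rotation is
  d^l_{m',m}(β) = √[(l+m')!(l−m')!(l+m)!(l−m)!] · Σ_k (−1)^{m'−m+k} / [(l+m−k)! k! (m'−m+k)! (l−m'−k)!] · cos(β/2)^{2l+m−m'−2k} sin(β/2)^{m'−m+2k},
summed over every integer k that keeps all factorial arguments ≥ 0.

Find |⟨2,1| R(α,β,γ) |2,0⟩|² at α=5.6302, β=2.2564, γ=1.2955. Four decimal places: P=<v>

D^2_{1,0}(5.6302,2.2564,1.2955) = e^{-i·1·5.6302}·d^2_{1,0}(2.2564)·e^{-i·0·1.2955}. Compute d first:
Half-angle: c=0.428287, s=0.903643. N=√(6·1·2·2)=4.898979
The bounds max(0,m−m')=0 and min(l+m,l−m')=1 give 2 terms
  k=0: (−1)^1·4.8990/(2)·0.4283^3·0.9036^1 = -0.173891
  k=1: (−1)^2·4.8990/(2)·0.4283^1·0.9036^3 = +0.774107
d^2_{1,0}(2.2564) = -0.173891 +0.774107 = +0.600216
|D^2_{1,0}|² = |d^2_{1,0}(β)|² = (+0.600216)² = 0.360259 (the z-rotation phases have unit modulus)

P=0.3603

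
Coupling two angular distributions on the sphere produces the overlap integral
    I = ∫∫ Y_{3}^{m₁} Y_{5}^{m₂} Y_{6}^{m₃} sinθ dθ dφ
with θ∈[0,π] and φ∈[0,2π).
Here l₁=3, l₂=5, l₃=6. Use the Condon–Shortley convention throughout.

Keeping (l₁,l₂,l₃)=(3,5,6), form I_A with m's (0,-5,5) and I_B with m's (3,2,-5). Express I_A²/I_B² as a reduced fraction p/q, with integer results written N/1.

l's match ⇒ only the (l;m) 3-j factors differ between A and B.
A: triangle coeff Δ(3,5,6) = 1/675675; Σ_t [0,0]: t=0:+1/483840 = 1/483840; (3j)²=3/91 [(3 5 6; 0 -5 5)], sign=-1
B: triangle coeff Δ(3,5,6) = 1/675675; Σ_t [0,0]: t=0:+1/241920 = 1/241920; (3j)²=2/91 [(3 5 6; 3 2 -5)], sign=-1
I_A²/I_B² = (3/91)/(2/91) = 3/2

3/2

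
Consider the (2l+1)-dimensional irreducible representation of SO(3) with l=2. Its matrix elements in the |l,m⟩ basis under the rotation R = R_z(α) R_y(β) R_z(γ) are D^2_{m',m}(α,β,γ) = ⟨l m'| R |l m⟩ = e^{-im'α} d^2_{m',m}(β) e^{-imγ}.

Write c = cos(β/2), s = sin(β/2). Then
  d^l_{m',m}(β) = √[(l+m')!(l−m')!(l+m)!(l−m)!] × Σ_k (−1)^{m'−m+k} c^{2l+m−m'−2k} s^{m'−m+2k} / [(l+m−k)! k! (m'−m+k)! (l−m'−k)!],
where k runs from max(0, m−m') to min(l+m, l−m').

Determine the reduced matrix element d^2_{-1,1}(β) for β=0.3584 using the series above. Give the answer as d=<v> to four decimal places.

d=0.0913

d^2_{-1,1}(β=0.3584) via the finite sum:
With c≡cos(β/2)=0.983987 and s≡sin(β/2)=0.178242, N=[1·6·6·1]^{1/2}=6.000000
k: max(0,(1)−(-1))=2 … min(2+(1),2−(-1))=3
  k=2: (−1)^0·6.0000/(2)·0.9840^2·0.1782^2 = +0.092283
  k=3: (−1)^1·6.0000/(6)·0.9840^0·0.1782^4 = -0.001009
d^2_{-1,1}(0.3584) = +0.092283 -0.001009 = +0.091274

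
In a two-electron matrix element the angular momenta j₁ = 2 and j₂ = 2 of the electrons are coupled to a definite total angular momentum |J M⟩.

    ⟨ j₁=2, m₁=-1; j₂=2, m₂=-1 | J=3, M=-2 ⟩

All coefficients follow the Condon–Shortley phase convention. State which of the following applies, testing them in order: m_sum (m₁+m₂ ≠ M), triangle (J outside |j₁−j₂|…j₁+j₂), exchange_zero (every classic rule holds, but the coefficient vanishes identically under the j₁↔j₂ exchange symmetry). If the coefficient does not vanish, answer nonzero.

m-sum: m₁+m₂ = -1+(-1) = -2, M = -2  ✓
triangle: |j₁−j₂| = 0 ≤ J = 3 ≤ j₁+j₂ = 4  ✓
exchange: j₁=j₂ and m₁=m₂, and (−1)^(j₁+j₂−J) = (−1)^1 = −1 forces ⟨j₁m₁;j₂m₂|JM⟩ = −⟨j₂m₂;j₁m₁|JM⟩ = −⟨j₁m₁;j₂m₂|JM⟩ ⇒ the coefficient vanishes identically
Racah sum check: Σ_k collapses to 0 ⇒ CG = 0

exchange_zero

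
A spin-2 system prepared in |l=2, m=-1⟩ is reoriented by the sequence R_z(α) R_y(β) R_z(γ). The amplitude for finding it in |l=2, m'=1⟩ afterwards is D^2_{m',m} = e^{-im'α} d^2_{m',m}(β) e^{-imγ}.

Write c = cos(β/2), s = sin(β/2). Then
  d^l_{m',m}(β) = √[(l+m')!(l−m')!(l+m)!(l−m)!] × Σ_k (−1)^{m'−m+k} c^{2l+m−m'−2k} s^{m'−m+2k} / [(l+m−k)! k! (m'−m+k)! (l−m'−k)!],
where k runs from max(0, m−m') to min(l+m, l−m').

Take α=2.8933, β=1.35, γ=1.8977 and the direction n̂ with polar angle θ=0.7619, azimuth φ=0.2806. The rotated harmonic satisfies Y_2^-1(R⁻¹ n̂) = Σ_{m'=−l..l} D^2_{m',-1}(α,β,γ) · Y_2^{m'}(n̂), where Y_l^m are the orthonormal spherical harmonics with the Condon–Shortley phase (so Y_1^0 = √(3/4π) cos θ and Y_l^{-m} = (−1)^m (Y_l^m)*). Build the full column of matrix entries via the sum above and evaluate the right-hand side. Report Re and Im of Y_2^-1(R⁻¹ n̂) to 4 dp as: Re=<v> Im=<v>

Need the full column D^2_{m',-1} for m'=−2..2 at α=2.8933, β=1.3500, γ=1.8977.
cos(β/2)=0.780707, sin(β/2)=0.624897
d^2_{-2,-1}: single k=1 term ⇒ +0.594707;  D = +0.100427+0.586166i
d^2_{-1,-1}: k∈[0..1] ⇒ +0.371494 -0.714027 = -0.342533;  D = -0.026899+0.341475i
d^2_{0,-1}: k∈[0..1] ⇒ -0.728364 +0.466648 = -0.261716;  D = +0.084040-0.247855i
d^2_{1,-1}: k∈[0..1] ⇒ +0.714027 -0.152488 = +0.561539;  D = +0.305477-0.471180i
d^2_{2,-1}: single k=0 term ⇒ -0.381017;  D = +0.279484-0.258964i
Y_2^{m'}(θ=0.7619,φ=0.2806) and Σ D·Y over m':
  (+0.1004+0.5862i)·(+0.1558-0.0980i)  (-0.0269+0.3415i)·(+0.3708-0.1069i)  (+0.0840-0.2479i)·(+0.1799+0.0000i)  (+0.3055-0.4712i)·(-0.3708-0.1069i)  (+0.2795-0.2590i)·(+0.1558+0.0980i)
Y_2^-1(R⁻¹ n̂) = +0.020021+0.295464i

Re=0.0200 Im=0.2955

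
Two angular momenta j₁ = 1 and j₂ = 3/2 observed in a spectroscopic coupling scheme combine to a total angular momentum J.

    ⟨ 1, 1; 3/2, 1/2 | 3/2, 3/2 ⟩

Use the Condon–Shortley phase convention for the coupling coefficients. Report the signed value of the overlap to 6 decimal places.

√[4·1!1!2!/5! · 2!0!2!1!3!0!] = √(8/5)
  +(−1)^0/∏(0,1,0,2,1,0)! = 1/2  (running 1/2)
⟨..|..⟩ = √(8/5)·(1/2) = +0.632456

+√(2/5) ≈ +0.632456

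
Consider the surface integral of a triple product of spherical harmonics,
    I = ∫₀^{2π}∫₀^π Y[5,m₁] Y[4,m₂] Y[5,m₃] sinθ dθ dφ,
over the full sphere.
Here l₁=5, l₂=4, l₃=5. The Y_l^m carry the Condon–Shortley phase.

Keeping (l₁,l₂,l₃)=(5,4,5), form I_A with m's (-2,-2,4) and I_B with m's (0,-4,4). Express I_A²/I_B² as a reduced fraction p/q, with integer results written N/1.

Same 5,4,5: normalisation and zero-m 3j drop out of the ratio.
A: Δ: 4! 6! 4! / 15! → 1/3153150; sum: t=1:−1/25920 t=2:+1/11520 = 1/20736; 3j²(5 4 5; -2 -2 4) = Δ·Π!·Σ² = 5/429  (sign -1)
B: Δ: 4! 6! 4! / 15! → 1/3153150; sum: t=0:+1/69120 = 1/69120; 3j²(5 4 5; 0 -4 4) = Δ·Π!·Σ² = 2/143  (sign -1)
I_A²/I_B² = (5/429)/(2/143) = 5/6

5/6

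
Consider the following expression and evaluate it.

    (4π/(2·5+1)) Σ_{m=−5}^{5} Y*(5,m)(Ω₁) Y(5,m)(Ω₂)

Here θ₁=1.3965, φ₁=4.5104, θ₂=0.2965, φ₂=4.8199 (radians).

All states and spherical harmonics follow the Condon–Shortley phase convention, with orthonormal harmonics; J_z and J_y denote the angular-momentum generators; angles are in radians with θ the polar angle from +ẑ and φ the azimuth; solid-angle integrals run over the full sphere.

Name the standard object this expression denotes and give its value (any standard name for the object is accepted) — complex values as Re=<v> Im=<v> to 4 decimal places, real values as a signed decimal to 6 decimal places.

This sum is the spherical-harmonic addition theorem: it equals the Legendre polynomial P_l(cos γ) of the angle γ between the two directions.
Summing Y*_{l m}(θ₁,φ₁)·Y_{l m}(θ₂,φ₂) over m ∈ [−5, 5]; prefactor 4π/(2·5+1) = 1.142397:
  term(m=-5) = 0.00001 - 0.00042j   from Y*(Ω₁)=-0.36414 - 0.22873j, Y(Ω₂)=0.00051 + 0.00085j
  term(m=-4) = 0.00080 - 0.00231j   from Y*(Ω₁)=0.16545 - 0.17309j, Y(Ω₂)=0.00930 - 0.00426j
  term(m=-3) = -0.00901 + 0.01204j   from Y*(Ω₁)=-0.13727 - 0.19810j, Y(Ω₂)=-0.01978 - 0.05918j
  term(m=-2) = -0.05097 + 0.03631j   from Y*(Ω₁)=0.23847 - 0.10194j, Y(Ω₂)=-0.23573 + 0.05148j
  term(m=-1) = 0.09688 - 0.03098j   from Y*(Ω₁)=-0.03784 - 0.18478j, Y(Ω₂)=0.05787 + 0.53616j
  term(m=+0) = 0.10808 + 0.00000j   from Y*(Ω₁)=0.26268 + 0.00000j, Y(Ω₂)=0.41144 + 0.00000j
  term(m=+1) = 0.09688 + 0.03098j   from Y*(Ω₁)=0.03784 - 0.18478j, Y(Ω₂)=-0.05787 + 0.53616j
  term(m=+2) = -0.05097 - 0.03631j   from Y*(Ω₁)=0.23847 + 0.10194j, Y(Ω₂)=-0.23573 - 0.05148j
  term(m=+3) = -0.00901 - 0.01204j   from Y*(Ω₁)=0.13727 - 0.19810j, Y(Ω₂)=0.01978 - 0.05918j
  term(m=+4) = 0.00080 + 0.00231j   from Y*(Ω₁)=0.16545 + 0.17309j, Y(Ω₂)=0.00930 + 0.00426j
  term(m=+5) = 0.00001 + 0.00042j   from Y*(Ω₁)=0.36414 - 0.22873j, Y(Ω₂)=-0.00051 + 0.00085j
Total Σ_m = 0.18351 + 0.00000j. Multiply by 1.142397: 0.20964 + 0.00000j. P_5(cos γ) = 0.209643

Legendre polynomial (addition theorem), +0.209643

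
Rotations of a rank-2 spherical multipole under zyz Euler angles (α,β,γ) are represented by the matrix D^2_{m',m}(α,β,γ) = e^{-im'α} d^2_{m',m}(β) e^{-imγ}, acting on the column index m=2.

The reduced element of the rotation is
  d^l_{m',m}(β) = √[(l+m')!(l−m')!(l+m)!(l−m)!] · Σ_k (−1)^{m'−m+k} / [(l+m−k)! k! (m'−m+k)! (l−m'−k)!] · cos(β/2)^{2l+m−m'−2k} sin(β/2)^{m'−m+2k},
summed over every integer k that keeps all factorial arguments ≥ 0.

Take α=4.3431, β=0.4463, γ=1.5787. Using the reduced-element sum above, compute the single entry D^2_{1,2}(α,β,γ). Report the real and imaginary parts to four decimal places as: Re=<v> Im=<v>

D^2_{1,2}(4.3431,0.4463,1.5787) = e^{-i·1·4.3431}·d^2_{1,2}(0.4463)·e^{-i·2·1.5787}. Compute d first:
Half-angle: c=0.975205, s=0.221303. N=√(6·1·24·1)=12.000000
Admissible k: 1..1 (factorial args all ≥0)
  k=1: (−1)^0·12.0000/(6)·0.9752^3·0.2213^1 = +0.410492
d^2_{1,2}(0.4463) = +0.410492
D = (-0.360952+0.932584i)·(+0.410492)·(-0.999875+0.015807i) = +0.142098-0.385112i

Re=0.1421 Im=-0.3851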